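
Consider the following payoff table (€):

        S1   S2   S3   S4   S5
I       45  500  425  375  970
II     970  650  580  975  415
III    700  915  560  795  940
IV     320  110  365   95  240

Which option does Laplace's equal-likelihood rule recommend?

Row averages: I=463, II=718, III=782, IV=226
Highest average = 782 → III.

III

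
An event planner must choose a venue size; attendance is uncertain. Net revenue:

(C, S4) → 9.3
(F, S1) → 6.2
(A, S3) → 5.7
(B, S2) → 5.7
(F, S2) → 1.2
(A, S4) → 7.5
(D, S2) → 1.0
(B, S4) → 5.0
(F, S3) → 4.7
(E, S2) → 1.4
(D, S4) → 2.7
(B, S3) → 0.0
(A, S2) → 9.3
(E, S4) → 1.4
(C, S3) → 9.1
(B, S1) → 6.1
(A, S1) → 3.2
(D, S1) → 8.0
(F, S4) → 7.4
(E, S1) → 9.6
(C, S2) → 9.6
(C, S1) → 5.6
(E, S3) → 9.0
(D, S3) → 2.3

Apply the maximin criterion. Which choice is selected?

C

Row minima: A=3.2, B=0.0, C=5.6, D=1.0, E=1.4, F=1.2
Best worst-case = 5.6 → C.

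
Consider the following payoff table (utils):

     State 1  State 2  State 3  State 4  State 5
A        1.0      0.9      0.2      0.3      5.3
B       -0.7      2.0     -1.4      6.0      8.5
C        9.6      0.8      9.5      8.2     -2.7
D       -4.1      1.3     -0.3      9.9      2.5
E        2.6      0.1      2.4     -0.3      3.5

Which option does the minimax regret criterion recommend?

A

Column bests: State 1=9.6, State 2=2.0, State 3=9.5, State 4=9.9, State 5=8.5.
A regrets: 8.6, 1.1, 9.3, 9.6, 3.2 → max 9.6
B regrets: 10.3, 0.0, 10.9, 3.9, 0.0 → max 10.9
C regrets: 0.0, 1.2, 0.0, 1.7, 11.2 → max 11.2
D regrets: 13.7, 0.7, 9.8, 0.0, 6.0 → max 13.7
E regrets: 7.0, 1.9, 7.1, 10.2, 5.0 → max 10.2
Smallest max regret = 9.6 → A.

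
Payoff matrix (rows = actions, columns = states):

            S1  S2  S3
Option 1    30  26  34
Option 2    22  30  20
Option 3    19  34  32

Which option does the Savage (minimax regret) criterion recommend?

Option 1

Column bests: S1=30, S2=34, S3=34.
Option 1 regrets: 0, 8, 0 → max 8
Option 2 regrets: 8, 4, 14 → max 14
Option 3 regrets: 11, 0, 2 → max 11
Smallest max regret = 8 → Option 1.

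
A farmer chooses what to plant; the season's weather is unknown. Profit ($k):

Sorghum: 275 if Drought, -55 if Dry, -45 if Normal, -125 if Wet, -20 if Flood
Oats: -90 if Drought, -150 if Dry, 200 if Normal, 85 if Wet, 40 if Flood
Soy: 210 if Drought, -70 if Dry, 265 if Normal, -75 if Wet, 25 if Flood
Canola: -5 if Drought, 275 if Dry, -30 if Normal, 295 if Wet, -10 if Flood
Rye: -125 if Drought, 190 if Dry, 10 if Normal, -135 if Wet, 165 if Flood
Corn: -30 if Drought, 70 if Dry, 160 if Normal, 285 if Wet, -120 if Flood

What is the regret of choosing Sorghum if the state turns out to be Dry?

Best payoff under Dry is 275.
Regret = 275 − (-55) = 330.

330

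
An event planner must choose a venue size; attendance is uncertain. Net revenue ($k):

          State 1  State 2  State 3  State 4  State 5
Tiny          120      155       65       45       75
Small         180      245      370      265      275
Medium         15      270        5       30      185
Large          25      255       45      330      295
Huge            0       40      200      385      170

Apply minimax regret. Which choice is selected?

Column bests: State 1=180, State 2=270, State 3=370, State 4=385, State 5=295.
Tiny regrets: 60, 115, 305, 340, 220 → max 340
Small regrets: 0, 25, 0, 120, 20 → max 120
Medium regrets: 165, 0, 365, 355, 110 → max 365
Large regrets: 155, 15, 325, 55, 0 → max 325
Huge regrets: 180, 230, 170, 0, 125 → max 230
Smallest max regret = 120 → Small.

Small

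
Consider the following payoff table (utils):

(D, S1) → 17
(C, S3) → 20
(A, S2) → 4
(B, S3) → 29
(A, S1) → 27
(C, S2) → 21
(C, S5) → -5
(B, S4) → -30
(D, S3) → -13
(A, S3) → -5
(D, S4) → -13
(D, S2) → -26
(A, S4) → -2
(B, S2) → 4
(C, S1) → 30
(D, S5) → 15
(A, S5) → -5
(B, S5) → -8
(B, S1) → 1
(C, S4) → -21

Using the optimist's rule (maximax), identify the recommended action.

Row maxima: A=27, B=29, C=30, D=17
Best best-case = 30 → C.

C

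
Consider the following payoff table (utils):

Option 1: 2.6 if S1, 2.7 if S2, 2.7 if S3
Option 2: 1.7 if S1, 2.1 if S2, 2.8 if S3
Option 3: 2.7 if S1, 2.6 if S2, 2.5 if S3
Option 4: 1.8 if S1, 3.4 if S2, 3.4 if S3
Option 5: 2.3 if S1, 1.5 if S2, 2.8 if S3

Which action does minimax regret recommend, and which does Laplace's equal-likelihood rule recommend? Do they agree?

minimax regret → Option 1; laplace → Option 4 (disagree)

Column bests: S1=2.7, S2=3.4, S3=3.4.
Option 1 regrets: 0.1, 0.7, 0.7 → max 0.7
Option 2 regrets: 1.0, 1.3, 0.6 → max 1.3
Option 3 regrets: 0.0, 0.8, 0.9 → max 0.9
Option 4 regrets: 0.9, 0.0, 0.0 → max 0.9
Option 5 regrets: 0.4, 1.9, 0.6 → max 1.9
Smallest max regret = 0.7 → Option 1.
Row averages: Option 1=8/3, Option 2=2.2, Option 3=2.6, Option 4=43/15, Option 5=2.2
Highest average = 43/15 → Option 4.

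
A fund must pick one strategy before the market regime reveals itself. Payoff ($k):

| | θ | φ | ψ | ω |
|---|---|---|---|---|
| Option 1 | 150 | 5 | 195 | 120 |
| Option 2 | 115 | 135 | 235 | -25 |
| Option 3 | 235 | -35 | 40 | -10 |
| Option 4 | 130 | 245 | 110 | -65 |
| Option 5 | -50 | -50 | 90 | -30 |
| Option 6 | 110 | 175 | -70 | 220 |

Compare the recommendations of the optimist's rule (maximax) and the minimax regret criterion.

maximax → Option 4; minimax regret → Option 1 (disagree)

Row maxima: Option 1=195, Option 2=235, Option 3=235, Option 4=245, Option 5=90, Option 6=220
Best best-case = 245 → Option 4.
Column bests: θ=235, φ=245, ψ=235, ω=220.
Option 1 regrets: 85, 240, 40, 100 → max 240
Option 2 regrets: 120, 110, 0, 245 → max 245
Option 3 regrets: 0, 280, 195, 230 → max 280
Option 4 regrets: 105, 0, 125, 285 → max 285
Option 5 regrets: 285, 295, 145, 250 → max 295
Option 6 regrets: 125, 70, 305, 0 → max 305
Smallest max regret = 240 → Option 1.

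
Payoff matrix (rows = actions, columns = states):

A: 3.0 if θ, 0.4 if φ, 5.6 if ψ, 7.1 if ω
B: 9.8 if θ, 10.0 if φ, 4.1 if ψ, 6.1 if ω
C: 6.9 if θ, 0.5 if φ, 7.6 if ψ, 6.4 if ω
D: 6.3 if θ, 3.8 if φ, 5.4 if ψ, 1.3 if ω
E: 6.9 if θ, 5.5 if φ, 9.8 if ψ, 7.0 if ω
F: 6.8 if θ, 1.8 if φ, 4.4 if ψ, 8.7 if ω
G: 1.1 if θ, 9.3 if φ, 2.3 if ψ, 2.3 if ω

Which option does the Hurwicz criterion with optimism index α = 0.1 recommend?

A: 0.1·7.1 + 0.9·0.4 = 1.07
B: 0.1·10.0 + 0.9·4.1 = 4.69
C: 0.1·7.6 + 0.9·0.5 = 1.21
D: 0.1·6.3 + 0.9·1.3 = 1.8
E: 0.1·9.8 + 0.9·5.5 = 5.93
F: 0.1·8.7 + 0.9·1.8 = 2.49
G: 0.1·9.3 + 0.9·1.1 = 1.92
Highest Hurwicz score = 5.93 → E.

E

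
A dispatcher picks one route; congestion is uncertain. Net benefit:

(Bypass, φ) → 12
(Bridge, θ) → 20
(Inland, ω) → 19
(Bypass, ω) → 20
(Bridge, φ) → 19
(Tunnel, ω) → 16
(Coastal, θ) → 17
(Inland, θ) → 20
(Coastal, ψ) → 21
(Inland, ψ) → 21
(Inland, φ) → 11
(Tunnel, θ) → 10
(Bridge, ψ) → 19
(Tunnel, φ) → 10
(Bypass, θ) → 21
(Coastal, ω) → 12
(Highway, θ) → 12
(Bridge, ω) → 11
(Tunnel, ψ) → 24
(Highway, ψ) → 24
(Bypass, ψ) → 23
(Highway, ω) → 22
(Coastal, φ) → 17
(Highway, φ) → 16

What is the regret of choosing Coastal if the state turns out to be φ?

Best payoff under φ is 19.
Regret = 19 − 17 = 2.

2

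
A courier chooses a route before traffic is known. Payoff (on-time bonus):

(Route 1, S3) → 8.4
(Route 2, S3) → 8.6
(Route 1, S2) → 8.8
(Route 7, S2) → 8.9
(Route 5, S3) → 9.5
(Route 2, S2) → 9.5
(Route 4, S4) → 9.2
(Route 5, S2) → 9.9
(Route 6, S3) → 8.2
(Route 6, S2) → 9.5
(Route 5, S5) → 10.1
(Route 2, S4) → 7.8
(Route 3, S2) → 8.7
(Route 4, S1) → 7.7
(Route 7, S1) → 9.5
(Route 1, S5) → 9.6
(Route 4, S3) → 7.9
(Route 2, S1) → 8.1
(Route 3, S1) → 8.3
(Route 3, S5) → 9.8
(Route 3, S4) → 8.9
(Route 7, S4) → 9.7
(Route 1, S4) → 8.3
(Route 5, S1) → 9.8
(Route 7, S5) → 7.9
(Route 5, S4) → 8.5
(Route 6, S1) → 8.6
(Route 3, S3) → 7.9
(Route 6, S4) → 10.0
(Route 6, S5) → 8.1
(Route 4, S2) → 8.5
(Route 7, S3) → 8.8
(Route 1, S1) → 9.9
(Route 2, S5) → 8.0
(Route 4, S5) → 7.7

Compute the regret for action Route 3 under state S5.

0.3

Best payoff under S5 is 10.1.
Regret = 10.1 − 9.8 = 0.3.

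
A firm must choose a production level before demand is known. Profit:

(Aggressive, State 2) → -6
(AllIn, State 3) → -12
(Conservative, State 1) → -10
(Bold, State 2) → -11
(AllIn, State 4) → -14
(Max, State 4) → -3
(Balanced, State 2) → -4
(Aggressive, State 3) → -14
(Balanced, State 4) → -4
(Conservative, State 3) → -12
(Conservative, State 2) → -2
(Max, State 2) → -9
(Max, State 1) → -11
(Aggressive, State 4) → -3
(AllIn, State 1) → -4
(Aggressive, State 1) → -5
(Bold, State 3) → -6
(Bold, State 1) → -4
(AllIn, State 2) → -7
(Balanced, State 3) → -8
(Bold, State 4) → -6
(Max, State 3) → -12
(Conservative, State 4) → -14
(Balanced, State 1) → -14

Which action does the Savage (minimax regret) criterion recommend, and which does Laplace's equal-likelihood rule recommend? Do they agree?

Column bests: State 1=-4, State 2=-2, State 3=-6, State 4=-3.
Conservative regrets: 6, 0, 6, 11 → max 11
Balanced regrets: 10, 2, 2, 1 → max 10
Aggressive regrets: 1, 4, 8, 0 → max 8
Bold regrets: 0, 9, 0, 3 → max 9
AllIn regrets: 0, 5, 6, 11 → max 11
Max regrets: 7, 7, 6, 0 → max 7
Smallest max regret = 7 → Max.
Row averages: Conservative=-9.5, Balanced=-7.5, Aggressive=-7, Bold=-6.75, AllIn=-9.25, Max=-8.75
Highest average = -6.75 → Bold.

minimax regret → Max; laplace → Bold (disagree)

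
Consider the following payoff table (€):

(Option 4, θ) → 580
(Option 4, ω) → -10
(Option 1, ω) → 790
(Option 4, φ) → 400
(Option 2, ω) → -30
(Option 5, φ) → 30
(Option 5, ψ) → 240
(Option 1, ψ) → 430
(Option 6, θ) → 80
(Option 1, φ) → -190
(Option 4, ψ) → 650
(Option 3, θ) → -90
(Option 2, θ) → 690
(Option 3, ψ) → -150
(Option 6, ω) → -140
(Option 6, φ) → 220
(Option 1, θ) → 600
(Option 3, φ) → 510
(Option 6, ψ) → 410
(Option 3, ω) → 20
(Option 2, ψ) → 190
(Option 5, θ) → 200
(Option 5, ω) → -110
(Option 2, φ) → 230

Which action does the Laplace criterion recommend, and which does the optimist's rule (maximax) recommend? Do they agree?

laplace → Option 1; maximax → Option 1 (agree)

Row averages: Option 1=407.5, Option 2=270, Option 3=72.5, Option 4=405, Option 5=90, Option 6=142.5
Highest average = 407.5 → Option 1.
Row maxima: Option 1=790, Option 2=690, Option 3=510, Option 4=650, Option 5=240, Option 6=410
Best best-case = 790 → Option 1.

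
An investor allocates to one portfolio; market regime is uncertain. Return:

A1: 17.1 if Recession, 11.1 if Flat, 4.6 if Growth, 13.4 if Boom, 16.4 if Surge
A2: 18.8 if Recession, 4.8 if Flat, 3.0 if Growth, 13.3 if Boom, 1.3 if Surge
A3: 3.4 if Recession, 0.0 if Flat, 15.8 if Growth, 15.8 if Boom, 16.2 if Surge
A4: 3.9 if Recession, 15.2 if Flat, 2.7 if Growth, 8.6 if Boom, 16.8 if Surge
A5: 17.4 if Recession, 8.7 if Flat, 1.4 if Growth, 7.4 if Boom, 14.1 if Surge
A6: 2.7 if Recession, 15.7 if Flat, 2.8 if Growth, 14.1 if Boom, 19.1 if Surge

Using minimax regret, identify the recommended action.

Column bests: Recession=18.8, Flat=15.7, Growth=15.8, Boom=15.8, Surge=19.1.
A1 regrets: 1.7, 4.6, 11.2, 2.4, 2.7 → max 11.2
A2 regrets: 0.0, 10.9, 12.8, 2.5, 17.8 → max 17.8
A3 regrets: 15.4, 15.7, 0.0, 0.0, 2.9 → max 15.7
A4 regrets: 14.9, 0.5, 13.1, 7.2, 2.3 → max 14.9
A5 regrets: 1.4, 7.0, 14.4, 8.4, 5.0 → max 14.4
A6 regrets: 16.1, 0.0, 13.0, 1.7, 0.0 → max 16.1
Smallest max regret = 11.2 → A1.

A1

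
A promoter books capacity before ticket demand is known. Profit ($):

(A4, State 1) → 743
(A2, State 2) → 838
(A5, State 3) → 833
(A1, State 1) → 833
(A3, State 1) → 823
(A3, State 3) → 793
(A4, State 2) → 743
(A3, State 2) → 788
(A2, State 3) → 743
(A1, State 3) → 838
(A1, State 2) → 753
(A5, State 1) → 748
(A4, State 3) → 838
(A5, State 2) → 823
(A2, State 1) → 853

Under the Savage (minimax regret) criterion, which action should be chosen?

Column bests: State 1=853, State 2=838, State 3=838.
A1 regrets: 20, 85, 0 → max 85
A2 regrets: 0, 0, 95 → max 95
A3 regrets: 30, 50, 45 → max 50
A4 regrets: 110, 95, 0 → max 110
A5 regrets: 105, 15, 5 → max 105
Smallest max regret = 50 → A3.

A3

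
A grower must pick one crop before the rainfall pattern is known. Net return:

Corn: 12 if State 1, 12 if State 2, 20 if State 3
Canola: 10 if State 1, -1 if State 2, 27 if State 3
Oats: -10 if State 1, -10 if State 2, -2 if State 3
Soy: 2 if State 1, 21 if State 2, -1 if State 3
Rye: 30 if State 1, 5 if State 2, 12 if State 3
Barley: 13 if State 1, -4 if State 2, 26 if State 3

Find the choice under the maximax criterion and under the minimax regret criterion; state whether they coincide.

maximax → Rye; minimax regret → Rye (agree)

Row maxima: Corn=20, Canola=27, Oats=-2, Soy=21, Rye=30, Barley=26
Best best-case = 30 → Rye.
Column bests: State 1=30, State 2=21, State 3=27.
Corn regrets: 18, 9, 7 → max 18
Canola regrets: 20, 22, 0 → max 22
Oats regrets: 40, 31, 29 → max 40
Soy regrets: 28, 0, 28 → max 28
Rye regrets: 0, 16, 15 → max 16
Barley regrets: 17, 25, 1 → max 25
Smallest max regret = 16 → Rye.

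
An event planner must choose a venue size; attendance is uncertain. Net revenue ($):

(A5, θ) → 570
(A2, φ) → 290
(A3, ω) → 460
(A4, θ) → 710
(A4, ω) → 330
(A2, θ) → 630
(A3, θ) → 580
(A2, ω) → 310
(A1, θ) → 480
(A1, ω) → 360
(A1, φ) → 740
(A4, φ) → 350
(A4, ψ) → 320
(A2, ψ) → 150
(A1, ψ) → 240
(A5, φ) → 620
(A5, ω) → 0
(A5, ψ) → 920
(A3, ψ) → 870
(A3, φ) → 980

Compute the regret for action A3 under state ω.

Best payoff under ω is 460.
Regret = 460 − 460 = 0.

0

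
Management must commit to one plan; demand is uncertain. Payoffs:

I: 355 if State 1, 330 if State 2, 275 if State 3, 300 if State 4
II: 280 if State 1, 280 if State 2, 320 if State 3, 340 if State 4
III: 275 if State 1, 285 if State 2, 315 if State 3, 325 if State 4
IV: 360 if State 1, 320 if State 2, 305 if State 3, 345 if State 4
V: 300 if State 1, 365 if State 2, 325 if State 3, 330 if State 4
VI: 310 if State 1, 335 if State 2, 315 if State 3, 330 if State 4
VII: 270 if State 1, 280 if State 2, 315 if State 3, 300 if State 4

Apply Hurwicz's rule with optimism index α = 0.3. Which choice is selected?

IV

I: 0.3·355 + 0.7·275 = 299
II: 0.3·340 + 0.7·280 = 298
III: 0.3·325 + 0.7·275 = 290
IV: 0.3·360 + 0.7·305 = 321.5
V: 0.3·365 + 0.7·300 = 319.5
VI: 0.3·335 + 0.7·310 = 317.5
VII: 0.3·315 + 0.7·270 = 283.5
Highest Hurwicz score = 321.5 → IV.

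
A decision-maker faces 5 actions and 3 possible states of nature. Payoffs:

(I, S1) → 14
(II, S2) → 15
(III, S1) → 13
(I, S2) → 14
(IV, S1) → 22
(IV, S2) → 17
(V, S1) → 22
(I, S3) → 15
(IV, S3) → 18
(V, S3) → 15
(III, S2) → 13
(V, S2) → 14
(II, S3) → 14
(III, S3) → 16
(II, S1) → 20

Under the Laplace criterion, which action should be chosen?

Row averages: I=43/3, II=49/3, III=14, IV=19, V=17
Highest average = 19 → IV.

IV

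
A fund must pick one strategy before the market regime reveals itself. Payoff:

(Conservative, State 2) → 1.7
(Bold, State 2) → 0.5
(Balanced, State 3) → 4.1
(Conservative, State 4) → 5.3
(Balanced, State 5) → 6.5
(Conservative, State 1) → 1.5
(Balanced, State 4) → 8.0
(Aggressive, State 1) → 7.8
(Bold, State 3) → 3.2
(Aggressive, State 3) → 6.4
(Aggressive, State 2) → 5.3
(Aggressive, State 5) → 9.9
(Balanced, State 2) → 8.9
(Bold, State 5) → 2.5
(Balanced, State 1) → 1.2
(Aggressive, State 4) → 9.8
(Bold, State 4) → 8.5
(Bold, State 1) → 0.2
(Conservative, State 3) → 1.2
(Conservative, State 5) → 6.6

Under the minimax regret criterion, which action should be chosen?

Aggressive

Column bests: State 1=7.8, State 2=8.9, State 3=6.4, State 4=9.8, State 5=9.9.
Conservative regrets: 6.3, 7.2, 5.2, 4.5, 3.3 → max 7.2
Balanced regrets: 6.6, 0.0, 2.3, 1.8, 3.4 → max 6.6
Aggressive regrets: 0.0, 3.6, 0.0, 0.0, 0.0 → max 3.6
Bold regrets: 7.6, 8.4, 3.2, 1.3, 7.4 → max 8.4
Smallest max regret = 3.6 → Aggressive.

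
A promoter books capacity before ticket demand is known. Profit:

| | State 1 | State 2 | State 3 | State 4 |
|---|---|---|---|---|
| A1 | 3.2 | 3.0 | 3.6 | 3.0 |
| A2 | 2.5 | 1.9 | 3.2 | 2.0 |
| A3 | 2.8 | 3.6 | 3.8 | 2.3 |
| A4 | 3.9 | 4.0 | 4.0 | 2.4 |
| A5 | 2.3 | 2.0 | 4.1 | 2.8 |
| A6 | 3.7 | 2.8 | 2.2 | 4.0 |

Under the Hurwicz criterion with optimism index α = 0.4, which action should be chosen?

A1

A1: 0.4·3.6 + 0.6·3.0 = 3.24
A2: 0.4·3.2 + 0.6·1.9 = 2.42
A3: 0.4·3.8 + 0.6·2.3 = 2.9
A4: 0.4·4.0 + 0.6·2.4 = 3.04
A5: 0.4·4.1 + 0.6·2.0 = 2.84
A6: 0.4·4.0 + 0.6·2.2 = 2.92
Highest Hurwicz score = 3.24 → A1.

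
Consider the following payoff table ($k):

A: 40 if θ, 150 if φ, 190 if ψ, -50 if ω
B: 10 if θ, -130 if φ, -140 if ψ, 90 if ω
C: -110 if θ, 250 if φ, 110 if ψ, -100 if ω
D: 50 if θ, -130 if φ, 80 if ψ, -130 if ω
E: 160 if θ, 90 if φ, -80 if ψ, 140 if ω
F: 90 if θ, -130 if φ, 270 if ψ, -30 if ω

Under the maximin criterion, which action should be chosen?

A

Row minima: A=-50, B=-140, C=-110, D=-130, E=-80, F=-130
Best worst-case = -50 → A.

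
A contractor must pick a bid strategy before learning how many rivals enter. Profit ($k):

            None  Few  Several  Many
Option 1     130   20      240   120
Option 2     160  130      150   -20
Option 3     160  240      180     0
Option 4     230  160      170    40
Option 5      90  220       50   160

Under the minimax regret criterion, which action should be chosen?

Option 4

Column bests: None=230, Few=240, Several=240, Many=160.
Option 1 regrets: 100, 220, 0, 40 → max 220
Option 2 regrets: 70, 110, 90, 180 → max 180
Option 3 regrets: 70, 0, 60, 160 → max 160
Option 4 regrets: 0, 80, 70, 120 → max 120
Option 5 regrets: 140, 20, 190, 0 → max 190
Smallest max regret = 120 → Option 4.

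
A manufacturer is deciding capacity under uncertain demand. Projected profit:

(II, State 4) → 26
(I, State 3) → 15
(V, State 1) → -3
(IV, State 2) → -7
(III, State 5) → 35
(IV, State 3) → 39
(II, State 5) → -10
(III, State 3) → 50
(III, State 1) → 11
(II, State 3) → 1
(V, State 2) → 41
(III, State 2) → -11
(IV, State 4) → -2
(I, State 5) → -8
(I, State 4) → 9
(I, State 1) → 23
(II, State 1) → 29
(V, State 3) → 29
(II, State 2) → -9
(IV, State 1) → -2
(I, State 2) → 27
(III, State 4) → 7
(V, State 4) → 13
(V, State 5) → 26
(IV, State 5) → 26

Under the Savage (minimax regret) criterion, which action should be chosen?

V

Column bests: State 1=29, State 2=41, State 3=50, State 4=26, State 5=35.
I regrets: 6, 14, 35, 17, 43 → max 43
II regrets: 0, 50, 49, 0, 45 → max 50
III regrets: 18, 52, 0, 19, 0 → max 52
IV regrets: 31, 48, 11, 28, 9 → max 48
V regrets: 32, 0, 21, 13, 9 → max 32
Smallest max regret = 32 → V.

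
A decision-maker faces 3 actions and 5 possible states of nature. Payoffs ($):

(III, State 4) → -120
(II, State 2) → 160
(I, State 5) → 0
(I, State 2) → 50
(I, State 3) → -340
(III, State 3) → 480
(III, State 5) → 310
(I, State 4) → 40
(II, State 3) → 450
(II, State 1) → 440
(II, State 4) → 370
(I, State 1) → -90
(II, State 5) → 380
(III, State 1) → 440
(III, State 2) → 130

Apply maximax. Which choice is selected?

III

Row maxima: I=50, II=450, III=480
Best best-case = 480 → III.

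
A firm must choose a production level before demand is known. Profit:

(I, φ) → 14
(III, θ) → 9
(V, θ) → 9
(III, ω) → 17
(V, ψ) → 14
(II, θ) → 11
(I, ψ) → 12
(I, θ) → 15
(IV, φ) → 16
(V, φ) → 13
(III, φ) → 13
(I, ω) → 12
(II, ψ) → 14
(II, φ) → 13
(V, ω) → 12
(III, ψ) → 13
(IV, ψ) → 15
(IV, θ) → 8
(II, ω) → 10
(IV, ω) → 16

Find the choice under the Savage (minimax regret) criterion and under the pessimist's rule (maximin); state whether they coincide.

minimax regret → I; maximin → I (agree)

Column bests: θ=15, φ=16, ψ=15, ω=17.
I regrets: 0, 2, 3, 5 → max 5
II regrets: 4, 3, 1, 7 → max 7
III regrets: 6, 3, 2, 0 → max 6
IV regrets: 7, 0, 0, 1 → max 7
V regrets: 6, 3, 1, 5 → max 6
Smallest max regret = 5 → I.
Row minima: I=12, II=10, III=9, IV=8, V=9
Best worst-case = 12 → I.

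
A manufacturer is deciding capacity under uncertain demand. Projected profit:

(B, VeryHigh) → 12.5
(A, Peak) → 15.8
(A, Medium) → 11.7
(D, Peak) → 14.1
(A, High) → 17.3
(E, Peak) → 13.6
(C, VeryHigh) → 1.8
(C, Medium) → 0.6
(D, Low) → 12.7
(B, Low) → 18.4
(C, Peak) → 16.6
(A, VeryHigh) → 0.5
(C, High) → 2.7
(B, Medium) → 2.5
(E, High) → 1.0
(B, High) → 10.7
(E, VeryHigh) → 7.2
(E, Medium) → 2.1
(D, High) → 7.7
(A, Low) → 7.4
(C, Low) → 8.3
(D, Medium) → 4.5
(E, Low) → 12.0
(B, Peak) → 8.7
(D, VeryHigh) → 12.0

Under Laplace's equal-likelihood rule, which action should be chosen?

B

Row averages: A=10.54, B=10.56, C=6, D=10.2, E=7.18
Highest average = 10.56 → B.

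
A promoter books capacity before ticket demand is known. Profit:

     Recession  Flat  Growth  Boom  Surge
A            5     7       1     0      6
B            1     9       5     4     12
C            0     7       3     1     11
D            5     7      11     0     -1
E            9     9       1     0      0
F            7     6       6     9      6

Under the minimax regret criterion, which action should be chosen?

F

Column bests: Recession=9, Flat=9, Growth=11, Boom=9, Surge=12.
A regrets: 4, 2, 10, 9, 6 → max 10
B regrets: 8, 0, 6, 5, 0 → max 8
C regrets: 9, 2, 8, 8, 1 → max 9
D regrets: 4, 2, 0, 9, 13 → max 13
E regrets: 0, 0, 10, 9, 12 → max 12
F regrets: 2, 3, 5, 0, 6 → max 6
Smallest max regret = 6 → F.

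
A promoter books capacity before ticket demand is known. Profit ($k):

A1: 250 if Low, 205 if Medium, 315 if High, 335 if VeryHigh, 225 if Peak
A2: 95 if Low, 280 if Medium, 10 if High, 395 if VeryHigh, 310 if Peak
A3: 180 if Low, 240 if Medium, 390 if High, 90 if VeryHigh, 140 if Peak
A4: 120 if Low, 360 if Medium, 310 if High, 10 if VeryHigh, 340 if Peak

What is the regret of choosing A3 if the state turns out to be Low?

70

Best payoff under Low is 250.
Regret = 250 − 180 = 70.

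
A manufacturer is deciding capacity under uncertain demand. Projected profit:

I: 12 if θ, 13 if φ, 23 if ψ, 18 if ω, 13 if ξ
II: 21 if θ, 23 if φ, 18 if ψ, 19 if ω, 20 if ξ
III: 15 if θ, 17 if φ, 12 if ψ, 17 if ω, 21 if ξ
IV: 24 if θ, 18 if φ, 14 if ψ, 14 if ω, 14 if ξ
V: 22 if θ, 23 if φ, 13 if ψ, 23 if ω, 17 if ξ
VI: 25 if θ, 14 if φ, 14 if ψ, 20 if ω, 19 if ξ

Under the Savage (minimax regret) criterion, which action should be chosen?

II

Column bests: θ=25, φ=23, ψ=23, ω=23, ξ=21.
I regrets: 13, 10, 0, 5, 8 → max 13
II regrets: 4, 0, 5, 4, 1 → max 5
III regrets: 10, 6, 11, 6, 0 → max 11
IV regrets: 1, 5, 9, 9, 7 → max 9
V regrets: 3, 0, 10, 0, 4 → max 10
VI regrets: 0, 9, 9, 3, 2 → max 9
Smallest max regret = 5 → II.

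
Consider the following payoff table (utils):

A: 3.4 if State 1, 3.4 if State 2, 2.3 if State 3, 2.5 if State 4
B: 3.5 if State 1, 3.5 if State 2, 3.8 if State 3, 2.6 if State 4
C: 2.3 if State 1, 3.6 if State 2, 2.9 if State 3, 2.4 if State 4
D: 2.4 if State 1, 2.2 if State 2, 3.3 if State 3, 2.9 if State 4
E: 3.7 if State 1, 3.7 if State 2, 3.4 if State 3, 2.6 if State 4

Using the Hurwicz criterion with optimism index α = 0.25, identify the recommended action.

A: 0.25·3.4 + 0.75·2.3 = 2.575
B: 0.25·3.8 + 0.75·2.6 = 2.9
C: 0.25·3.6 + 0.75·2.3 = 2.625
D: 0.25·3.3 + 0.75·2.2 = 2.475
E: 0.25·3.7 + 0.75·2.6 = 2.875
Highest Hurwicz score = 2.9 → B.

B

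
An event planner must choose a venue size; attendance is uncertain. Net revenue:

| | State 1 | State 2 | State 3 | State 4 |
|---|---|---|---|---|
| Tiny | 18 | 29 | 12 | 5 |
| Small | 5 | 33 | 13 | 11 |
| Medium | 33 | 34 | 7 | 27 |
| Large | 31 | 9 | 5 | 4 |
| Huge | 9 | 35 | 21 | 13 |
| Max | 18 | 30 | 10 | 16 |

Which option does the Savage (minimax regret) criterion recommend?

Medium

Column bests: State 1=33, State 2=35, State 3=21, State 4=27.
Tiny regrets: 15, 6, 9, 22 → max 22
Small regrets: 28, 2, 8, 16 → max 28
Medium regrets: 0, 1, 14, 0 → max 14
Large regrets: 2, 26, 16, 23 → max 26
Huge regrets: 24, 0, 0, 14 → max 24
Max regrets: 15, 5, 11, 11 → max 15
Smallest max regret = 14 → Medium.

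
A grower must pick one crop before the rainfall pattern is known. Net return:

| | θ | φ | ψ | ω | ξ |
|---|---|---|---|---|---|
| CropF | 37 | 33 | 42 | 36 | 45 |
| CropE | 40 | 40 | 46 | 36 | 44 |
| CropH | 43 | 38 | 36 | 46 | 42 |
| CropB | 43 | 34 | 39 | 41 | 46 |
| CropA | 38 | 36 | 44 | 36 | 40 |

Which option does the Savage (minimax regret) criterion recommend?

Column bests: θ=43, φ=40, ψ=46, ω=46, ξ=46.
CropF regrets: 6, 7, 4, 10, 1 → max 10
CropE regrets: 3, 0, 0, 10, 2 → max 10
CropH regrets: 0, 2, 10, 0, 4 → max 10
CropB regrets: 0, 6, 7, 5, 0 → max 7
CropA regrets: 5, 4, 2, 10, 6 → max 10
Smallest max regret = 7 → CropB.

CropB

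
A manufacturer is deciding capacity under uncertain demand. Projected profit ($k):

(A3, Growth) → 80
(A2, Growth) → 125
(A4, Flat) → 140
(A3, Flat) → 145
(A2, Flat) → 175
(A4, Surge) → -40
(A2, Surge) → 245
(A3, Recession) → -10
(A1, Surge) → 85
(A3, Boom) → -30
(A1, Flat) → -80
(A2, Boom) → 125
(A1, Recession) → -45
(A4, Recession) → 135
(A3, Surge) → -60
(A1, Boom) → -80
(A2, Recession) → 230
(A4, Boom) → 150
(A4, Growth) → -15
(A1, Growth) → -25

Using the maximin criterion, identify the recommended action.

A2

Row minima: A1=-80, A2=125, A3=-60, A4=-40
Best worst-case = 125 → A2.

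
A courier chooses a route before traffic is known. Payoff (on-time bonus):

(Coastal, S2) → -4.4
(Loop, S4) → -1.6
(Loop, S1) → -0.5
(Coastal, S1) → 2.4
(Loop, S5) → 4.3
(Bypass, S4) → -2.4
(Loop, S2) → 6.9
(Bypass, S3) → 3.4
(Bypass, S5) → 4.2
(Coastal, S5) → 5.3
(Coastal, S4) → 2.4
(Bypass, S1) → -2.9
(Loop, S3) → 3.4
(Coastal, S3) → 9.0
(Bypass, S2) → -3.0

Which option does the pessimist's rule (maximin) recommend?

Loop

Row minima: Loop=-1.6, Bypass=-3.0, Coastal=-4.4
Best worst-case = -1.6 → Loop.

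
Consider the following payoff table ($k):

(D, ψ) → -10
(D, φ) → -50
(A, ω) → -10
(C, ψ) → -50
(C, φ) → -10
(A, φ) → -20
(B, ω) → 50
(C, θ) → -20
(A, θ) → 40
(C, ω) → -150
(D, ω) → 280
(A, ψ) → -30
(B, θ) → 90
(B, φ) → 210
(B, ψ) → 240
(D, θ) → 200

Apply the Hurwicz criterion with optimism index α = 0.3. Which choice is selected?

A: 0.3·40 + 0.7·(-30) = -9
B: 0.3·240 + 0.7·50 = 107
C: 0.3·(-10) + 0.7·(-150) = -108
D: 0.3·280 + 0.7·(-50) = 49
Highest Hurwicz score = 107 → B.

B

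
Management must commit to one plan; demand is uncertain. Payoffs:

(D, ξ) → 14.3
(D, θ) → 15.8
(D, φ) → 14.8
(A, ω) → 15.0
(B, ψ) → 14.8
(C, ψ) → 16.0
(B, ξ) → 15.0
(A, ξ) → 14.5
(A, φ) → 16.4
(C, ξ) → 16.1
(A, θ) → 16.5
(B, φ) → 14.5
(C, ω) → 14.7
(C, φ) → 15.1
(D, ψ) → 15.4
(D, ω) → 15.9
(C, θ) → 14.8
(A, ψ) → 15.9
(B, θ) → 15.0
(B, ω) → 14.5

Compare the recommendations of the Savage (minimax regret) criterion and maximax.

minimax regret → A; maximax → A (agree)

Column bests: θ=16.5, φ=16.4, ψ=16.0, ω=15.9, ξ=16.1.
A regrets: 0.0, 0.0, 0.1, 0.9, 1.6 → max 1.6
B regrets: 1.5, 1.9, 1.2, 1.4, 1.1 → max 1.9
C regrets: 1.7, 1.3, 0.0, 1.2, 0.0 → max 1.7
D regrets: 0.7, 1.6, 0.6, 0.0, 1.8 → max 1.8
Smallest max regret = 1.6 → A.
Row maxima: A=16.5, B=15.0, C=16.1, D=15.9
Best best-case = 16.5 → A.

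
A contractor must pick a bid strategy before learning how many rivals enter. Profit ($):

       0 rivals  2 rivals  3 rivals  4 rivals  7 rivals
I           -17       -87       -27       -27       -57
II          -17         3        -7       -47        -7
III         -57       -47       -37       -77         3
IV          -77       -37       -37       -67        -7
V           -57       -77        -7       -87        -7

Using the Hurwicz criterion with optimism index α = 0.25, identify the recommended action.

II

I: 0.25·(-17) + 0.75·(-87) = -69.5
II: 0.25·3 + 0.75·(-47) = -34.5
III: 0.25·3 + 0.75·(-77) = -57
IV: 0.25·(-7) + 0.75·(-77) = -59.5
V: 0.25·(-7) + 0.75·(-87) = -67
Highest Hurwicz score = -34.5 → II.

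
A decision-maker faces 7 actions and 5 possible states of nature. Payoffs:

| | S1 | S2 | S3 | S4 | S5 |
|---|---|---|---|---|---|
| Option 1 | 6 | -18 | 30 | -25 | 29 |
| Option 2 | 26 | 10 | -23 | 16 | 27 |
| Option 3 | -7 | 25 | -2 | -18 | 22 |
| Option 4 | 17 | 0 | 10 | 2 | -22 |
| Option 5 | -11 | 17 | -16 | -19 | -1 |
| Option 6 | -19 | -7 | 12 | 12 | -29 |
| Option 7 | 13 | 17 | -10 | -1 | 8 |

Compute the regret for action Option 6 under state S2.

Best payoff under S2 is 25.
Regret = 25 − (-7) = 32.

32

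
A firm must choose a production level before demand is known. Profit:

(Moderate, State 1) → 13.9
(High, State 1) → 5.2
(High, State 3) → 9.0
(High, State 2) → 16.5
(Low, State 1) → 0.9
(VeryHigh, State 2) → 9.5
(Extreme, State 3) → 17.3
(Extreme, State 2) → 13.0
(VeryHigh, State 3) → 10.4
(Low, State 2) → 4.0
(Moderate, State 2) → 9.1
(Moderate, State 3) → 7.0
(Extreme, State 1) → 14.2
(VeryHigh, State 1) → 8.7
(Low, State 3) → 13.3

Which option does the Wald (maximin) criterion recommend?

Extreme

Row minima: Low=0.9, Moderate=7.0, High=5.2, VeryHigh=8.7, Extreme=13.0
Best worst-case = 13.0 → Extreme.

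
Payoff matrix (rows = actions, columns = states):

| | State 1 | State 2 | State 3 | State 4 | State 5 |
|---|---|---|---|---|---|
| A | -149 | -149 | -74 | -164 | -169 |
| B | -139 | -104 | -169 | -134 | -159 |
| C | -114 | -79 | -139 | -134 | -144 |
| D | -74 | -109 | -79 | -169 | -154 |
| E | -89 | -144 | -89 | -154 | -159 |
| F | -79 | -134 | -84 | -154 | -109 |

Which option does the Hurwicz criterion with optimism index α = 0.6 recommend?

C

A: 0.6·(-74) + 0.4·(-169) = -112
B: 0.6·(-104) + 0.4·(-169) = -130
C: 0.6·(-79) + 0.4·(-144) = -105
D: 0.6·(-74) + 0.4·(-169) = -112
E: 0.6·(-89) + 0.4·(-159) = -117
F: 0.6·(-79) + 0.4·(-154) = -109
Highest Hurwicz score = -105 → C.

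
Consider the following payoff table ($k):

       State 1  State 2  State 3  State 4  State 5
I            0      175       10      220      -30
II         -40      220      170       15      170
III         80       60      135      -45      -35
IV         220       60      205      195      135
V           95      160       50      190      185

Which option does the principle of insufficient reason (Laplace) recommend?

Row averages: I=75, II=107, III=39, IV=163, V=136
Highest average = 163 → IV.

IV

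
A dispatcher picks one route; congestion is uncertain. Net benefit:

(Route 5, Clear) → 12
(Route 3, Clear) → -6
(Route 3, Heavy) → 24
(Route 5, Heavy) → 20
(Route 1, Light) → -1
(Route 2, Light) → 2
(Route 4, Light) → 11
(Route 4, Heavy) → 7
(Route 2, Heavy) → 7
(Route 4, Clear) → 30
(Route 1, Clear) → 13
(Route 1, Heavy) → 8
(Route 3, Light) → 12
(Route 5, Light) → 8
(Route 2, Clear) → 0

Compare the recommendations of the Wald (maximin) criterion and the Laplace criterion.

Row minima: Route 1=-1, Route 2=0, Route 3=-6, Route 4=7, Route 5=8
Best worst-case = 8 → Route 5.
Row averages: Route 1=20/3, Route 2=3, Route 3=10, Route 4=16, Route 5=40/3
Highest average = 16 → Route 4.

maximin → Route 5; laplace → Route 4 (disagree)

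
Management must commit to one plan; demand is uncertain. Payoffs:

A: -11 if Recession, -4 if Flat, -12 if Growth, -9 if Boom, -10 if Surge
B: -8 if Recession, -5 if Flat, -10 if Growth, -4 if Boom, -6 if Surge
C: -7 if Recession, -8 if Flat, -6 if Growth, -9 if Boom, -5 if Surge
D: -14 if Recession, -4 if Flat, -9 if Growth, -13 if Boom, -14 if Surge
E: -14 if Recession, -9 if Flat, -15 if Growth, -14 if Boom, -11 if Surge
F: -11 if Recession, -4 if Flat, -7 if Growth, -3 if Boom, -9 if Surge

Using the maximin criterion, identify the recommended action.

C

Row minima: A=-12, B=-10, C=-9, D=-14, E=-15, F=-11
Best worst-case = -9 → C.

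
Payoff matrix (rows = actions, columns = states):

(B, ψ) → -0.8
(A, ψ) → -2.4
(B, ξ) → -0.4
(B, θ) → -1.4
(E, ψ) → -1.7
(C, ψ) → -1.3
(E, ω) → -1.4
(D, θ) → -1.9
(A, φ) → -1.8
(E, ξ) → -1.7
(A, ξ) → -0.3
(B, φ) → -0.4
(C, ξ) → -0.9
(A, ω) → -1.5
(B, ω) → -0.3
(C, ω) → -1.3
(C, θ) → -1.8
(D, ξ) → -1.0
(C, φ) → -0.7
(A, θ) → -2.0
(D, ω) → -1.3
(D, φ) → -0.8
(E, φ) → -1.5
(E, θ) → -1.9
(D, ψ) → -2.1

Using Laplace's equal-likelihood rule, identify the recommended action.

Row averages: A=-1.6, B=-0.66, C=-1.2, D=-1.42, E=-1.64
Highest average = -0.66 → B.

B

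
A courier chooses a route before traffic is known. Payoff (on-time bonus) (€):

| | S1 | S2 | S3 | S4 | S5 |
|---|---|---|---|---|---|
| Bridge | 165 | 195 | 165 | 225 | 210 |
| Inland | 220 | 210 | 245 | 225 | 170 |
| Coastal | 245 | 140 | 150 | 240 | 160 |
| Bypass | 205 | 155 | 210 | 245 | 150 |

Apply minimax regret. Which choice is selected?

Column bests: S1=245, S2=210, S3=245, S4=245, S5=210.
Bridge regrets: 80, 15, 80, 20, 0 → max 80
Inland regrets: 25, 0, 0, 20, 40 → max 40
Coastal regrets: 0, 70, 95, 5, 50 → max 95
Bypass regrets: 40, 55, 35, 0, 60 → max 60
Smallest max regret = 40 → Inland.

Inland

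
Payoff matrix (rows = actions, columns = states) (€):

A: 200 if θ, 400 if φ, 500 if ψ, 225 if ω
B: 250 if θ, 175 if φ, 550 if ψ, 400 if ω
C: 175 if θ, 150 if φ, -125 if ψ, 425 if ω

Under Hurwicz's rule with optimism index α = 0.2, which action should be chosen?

A

A: 0.2·500 + 0.8·200 = 260
B: 0.2·550 + 0.8·175 = 250
C: 0.2·425 + 0.8·(-125) = -15
Highest Hurwicz score = 260 → A.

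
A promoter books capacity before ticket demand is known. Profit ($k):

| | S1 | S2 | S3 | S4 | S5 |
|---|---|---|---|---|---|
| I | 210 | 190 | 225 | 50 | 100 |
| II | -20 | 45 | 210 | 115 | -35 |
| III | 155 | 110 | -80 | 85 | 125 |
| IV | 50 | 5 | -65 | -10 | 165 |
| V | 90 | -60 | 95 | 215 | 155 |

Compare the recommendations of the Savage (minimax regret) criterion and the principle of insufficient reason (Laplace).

Column bests: S1=210, S2=190, S3=225, S4=215, S5=165.
I regrets: 0, 0, 0, 165, 65 → max 165
II regrets: 230, 145, 15, 100, 200 → max 230
III regrets: 55, 80, 305, 130, 40 → max 305
IV regrets: 160, 185, 290, 225, 0 → max 290
V regrets: 120, 250, 130, 0, 10 → max 250
Smallest max regret = 165 → I.
Row averages: I=155, II=63, III=79, IV=29, V=99
Highest average = 155 → I.

minimax regret → I; laplace → I (agree)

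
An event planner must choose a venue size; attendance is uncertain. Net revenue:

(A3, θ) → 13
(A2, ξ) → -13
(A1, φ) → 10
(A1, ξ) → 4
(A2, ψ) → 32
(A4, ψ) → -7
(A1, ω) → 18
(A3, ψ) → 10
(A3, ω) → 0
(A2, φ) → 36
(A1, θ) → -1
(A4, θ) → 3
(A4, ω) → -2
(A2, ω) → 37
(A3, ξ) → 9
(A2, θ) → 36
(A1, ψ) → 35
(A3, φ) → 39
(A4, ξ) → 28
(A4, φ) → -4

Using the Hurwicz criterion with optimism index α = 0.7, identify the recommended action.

A3

A1: 0.7·35 + 0.3·(-1) = 24.2
A2: 0.7·37 + 0.3·(-13) = 22
A3: 0.7·39 + 0.3·0 = 27.3
A4: 0.7·28 + 0.3·(-7) = 17.5
Highest Hurwicz score = 27.3 → A3.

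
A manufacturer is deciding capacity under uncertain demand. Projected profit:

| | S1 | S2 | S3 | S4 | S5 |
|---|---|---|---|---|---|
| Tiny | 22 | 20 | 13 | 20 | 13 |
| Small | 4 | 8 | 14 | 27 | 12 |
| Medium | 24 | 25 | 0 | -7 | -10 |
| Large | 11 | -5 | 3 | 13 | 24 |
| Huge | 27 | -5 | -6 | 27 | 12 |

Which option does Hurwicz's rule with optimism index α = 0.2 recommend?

Tiny: 0.2·22 + 0.8·13 = 14.8
Small: 0.2·27 + 0.8·4 = 8.6
Medium: 0.2·25 + 0.8·(-10) = -3
Large: 0.2·24 + 0.8·(-5) = 0.8
Huge: 0.2·27 + 0.8·(-6) = 0.6
Highest Hurwicz score = 14.8 → Tiny.

Tiny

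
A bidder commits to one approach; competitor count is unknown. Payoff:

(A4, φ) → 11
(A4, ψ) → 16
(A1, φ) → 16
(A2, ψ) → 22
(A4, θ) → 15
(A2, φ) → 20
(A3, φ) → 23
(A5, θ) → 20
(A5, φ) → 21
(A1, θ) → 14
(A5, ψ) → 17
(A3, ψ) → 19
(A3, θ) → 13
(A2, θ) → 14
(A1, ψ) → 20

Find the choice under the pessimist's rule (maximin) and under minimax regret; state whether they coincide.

Row minima: A1=14, A2=14, A3=13, A4=11, A5=17
Best worst-case = 17 → A5.
Column bests: θ=20, φ=23, ψ=22.
A1 regrets: 6, 7, 2 → max 7
A2 regrets: 6, 3, 0 → max 6
A3 regrets: 7, 0, 3 → max 7
A4 regrets: 5, 12, 6 → max 12
A5 regrets: 0, 2, 5 → max 5
Smallest max regret = 5 → A5.

maximin → A5; minimax regret → A5 (agree)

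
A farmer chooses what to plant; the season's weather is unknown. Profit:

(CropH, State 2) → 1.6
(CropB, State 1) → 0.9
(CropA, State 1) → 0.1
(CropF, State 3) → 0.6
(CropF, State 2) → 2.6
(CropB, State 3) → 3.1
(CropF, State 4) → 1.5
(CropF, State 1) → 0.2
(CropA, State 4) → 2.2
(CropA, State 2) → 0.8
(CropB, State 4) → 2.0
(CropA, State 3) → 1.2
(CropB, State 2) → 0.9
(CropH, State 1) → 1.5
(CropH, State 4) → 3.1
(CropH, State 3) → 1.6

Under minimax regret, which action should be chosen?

CropH

Column bests: State 1=1.5, State 2=2.6, State 3=3.1, State 4=3.1.
CropF regrets: 1.3, 0.0, 2.5, 1.6 → max 2.5
CropH regrets: 0.0, 1.0, 1.5, 0.0 → max 1.5
CropA regrets: 1.4, 1.8, 1.9, 0.9 → max 1.9
CropB regrets: 0.6, 1.7, 0.0, 1.1 → max 1.7
Smallest max regret = 1.5 → CropH.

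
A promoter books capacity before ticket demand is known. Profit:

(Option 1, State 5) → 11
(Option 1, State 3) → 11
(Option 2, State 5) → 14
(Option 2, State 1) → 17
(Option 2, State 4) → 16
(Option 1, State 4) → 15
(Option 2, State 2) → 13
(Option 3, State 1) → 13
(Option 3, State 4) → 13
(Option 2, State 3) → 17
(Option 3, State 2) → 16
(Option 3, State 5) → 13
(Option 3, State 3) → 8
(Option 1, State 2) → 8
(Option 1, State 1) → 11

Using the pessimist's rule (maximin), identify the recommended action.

Option 2

Row minima: Option 1=8, Option 2=13, Option 3=8
Best worst-case = 13 → Option 2.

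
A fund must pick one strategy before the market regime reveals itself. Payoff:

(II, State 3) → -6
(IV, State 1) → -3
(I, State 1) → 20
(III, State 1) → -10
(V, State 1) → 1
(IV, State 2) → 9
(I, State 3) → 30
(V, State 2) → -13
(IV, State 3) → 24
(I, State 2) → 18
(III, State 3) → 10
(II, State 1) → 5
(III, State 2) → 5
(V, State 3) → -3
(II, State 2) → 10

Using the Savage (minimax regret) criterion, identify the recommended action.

I

Column bests: State 1=20, State 2=18, State 3=30.
I regrets: 0, 0, 0 → max 0
II regrets: 15, 8, 36 → max 36
III regrets: 30, 13, 20 → max 30
IV regrets: 23, 9, 6 → max 23
V regrets: 19, 31, 33 → max 33
Smallest max regret = 0 → I.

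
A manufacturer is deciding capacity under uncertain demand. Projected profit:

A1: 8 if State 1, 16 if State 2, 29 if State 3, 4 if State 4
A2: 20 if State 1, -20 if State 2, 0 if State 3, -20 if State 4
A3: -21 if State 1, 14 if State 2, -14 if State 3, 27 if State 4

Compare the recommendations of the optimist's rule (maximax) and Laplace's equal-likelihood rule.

maximax → A1; laplace → A1 (agree)

Row maxima: A1=29, A2=20, A3=27
Best best-case = 29 → A1.
Row averages: A1=14.25, A2=-5, A3=1.5
Highest average = 14.25 → A1.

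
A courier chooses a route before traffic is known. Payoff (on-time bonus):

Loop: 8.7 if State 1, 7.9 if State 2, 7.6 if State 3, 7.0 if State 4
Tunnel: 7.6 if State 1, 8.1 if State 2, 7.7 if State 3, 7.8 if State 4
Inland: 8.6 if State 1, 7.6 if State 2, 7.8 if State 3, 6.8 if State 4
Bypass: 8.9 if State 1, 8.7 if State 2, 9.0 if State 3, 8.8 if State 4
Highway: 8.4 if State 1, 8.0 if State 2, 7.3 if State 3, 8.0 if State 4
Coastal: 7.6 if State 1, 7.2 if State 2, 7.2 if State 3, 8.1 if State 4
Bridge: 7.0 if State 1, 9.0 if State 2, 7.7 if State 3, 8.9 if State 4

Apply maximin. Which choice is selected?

Bypass

Row minima: Loop=7.0, Tunnel=7.6, Inland=6.8, Bypass=8.7, Highway=7.3, Coastal=7.2, Bridge=7.0
Best worst-case = 8.7 → Bypass.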